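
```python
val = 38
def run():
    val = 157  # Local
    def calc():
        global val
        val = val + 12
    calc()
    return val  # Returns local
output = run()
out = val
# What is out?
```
50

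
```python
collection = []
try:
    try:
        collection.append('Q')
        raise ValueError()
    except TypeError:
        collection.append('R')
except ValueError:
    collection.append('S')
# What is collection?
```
['Q', 'S']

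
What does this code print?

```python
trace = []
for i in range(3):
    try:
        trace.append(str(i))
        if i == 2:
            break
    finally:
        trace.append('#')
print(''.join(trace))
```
0#1#2#

finally runs even when breaking out of loop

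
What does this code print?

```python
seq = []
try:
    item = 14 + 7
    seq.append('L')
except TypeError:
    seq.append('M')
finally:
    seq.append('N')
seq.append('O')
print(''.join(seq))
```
LNO

finally runs after normal execution too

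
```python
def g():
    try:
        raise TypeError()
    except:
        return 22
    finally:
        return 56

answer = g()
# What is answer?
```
56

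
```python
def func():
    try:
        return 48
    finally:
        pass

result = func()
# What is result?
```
48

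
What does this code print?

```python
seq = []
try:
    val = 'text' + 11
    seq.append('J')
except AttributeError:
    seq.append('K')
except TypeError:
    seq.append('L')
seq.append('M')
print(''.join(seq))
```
LM

TypeError is caught by its specific handler, not AttributeError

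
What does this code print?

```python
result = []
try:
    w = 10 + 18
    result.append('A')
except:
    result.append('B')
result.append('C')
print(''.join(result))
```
AC

No exception, try block completes normally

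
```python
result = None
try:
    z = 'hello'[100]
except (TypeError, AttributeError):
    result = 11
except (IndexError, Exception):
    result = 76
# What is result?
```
76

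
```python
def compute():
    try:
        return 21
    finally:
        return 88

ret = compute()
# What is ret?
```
88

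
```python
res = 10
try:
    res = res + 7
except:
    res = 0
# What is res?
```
17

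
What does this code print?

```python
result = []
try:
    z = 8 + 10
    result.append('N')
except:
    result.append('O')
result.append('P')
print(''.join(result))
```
NP

No exception, try block completes normally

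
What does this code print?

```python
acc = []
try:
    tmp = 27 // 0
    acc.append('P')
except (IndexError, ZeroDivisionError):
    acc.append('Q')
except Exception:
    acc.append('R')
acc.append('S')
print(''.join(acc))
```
QS

ZeroDivisionError matches tuple containing it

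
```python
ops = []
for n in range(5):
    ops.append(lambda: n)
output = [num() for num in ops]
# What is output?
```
[4, 4, 4, 4, 4]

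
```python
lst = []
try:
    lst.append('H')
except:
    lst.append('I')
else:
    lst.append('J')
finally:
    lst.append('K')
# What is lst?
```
['H', 'J', 'K']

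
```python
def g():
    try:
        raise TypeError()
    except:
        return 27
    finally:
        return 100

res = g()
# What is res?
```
100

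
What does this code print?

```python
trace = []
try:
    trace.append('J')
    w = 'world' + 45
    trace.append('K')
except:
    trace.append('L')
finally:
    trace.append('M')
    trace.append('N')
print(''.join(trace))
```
JLMN

Code before exception runs, then except, then all of finally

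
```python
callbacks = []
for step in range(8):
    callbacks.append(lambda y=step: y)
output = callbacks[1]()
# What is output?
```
1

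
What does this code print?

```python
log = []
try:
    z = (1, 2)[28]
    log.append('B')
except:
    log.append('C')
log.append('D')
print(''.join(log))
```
CD

Exception raised in try, caught by bare except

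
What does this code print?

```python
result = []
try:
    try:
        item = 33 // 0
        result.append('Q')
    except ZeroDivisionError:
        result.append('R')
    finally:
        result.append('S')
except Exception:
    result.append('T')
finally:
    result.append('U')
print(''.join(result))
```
RSU

Both finally blocks run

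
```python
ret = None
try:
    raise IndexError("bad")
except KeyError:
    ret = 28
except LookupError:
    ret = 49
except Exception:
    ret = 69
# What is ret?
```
49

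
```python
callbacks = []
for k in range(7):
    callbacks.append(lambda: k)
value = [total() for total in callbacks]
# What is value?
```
[6, 6, 6, 6, 6, 6, 6]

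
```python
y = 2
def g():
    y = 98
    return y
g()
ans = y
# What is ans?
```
2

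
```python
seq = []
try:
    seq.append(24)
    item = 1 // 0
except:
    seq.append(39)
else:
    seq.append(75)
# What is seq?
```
[24, 39]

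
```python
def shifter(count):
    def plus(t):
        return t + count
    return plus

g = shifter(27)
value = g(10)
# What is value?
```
37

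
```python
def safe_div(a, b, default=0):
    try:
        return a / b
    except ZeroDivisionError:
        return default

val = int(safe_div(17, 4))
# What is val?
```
4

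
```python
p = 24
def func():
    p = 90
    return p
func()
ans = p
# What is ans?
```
24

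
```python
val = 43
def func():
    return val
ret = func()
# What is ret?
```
43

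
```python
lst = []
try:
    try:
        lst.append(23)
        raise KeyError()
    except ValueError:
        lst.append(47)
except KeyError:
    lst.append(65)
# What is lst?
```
[23, 65]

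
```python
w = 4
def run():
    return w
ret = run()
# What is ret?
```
4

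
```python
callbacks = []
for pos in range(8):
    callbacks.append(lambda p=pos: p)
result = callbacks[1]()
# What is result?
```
1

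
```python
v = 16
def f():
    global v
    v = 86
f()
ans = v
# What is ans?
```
86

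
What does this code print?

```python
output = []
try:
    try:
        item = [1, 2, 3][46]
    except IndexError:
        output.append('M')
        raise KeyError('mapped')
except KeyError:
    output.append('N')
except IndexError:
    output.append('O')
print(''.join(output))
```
MN

New KeyError raised, caught by outer KeyError handler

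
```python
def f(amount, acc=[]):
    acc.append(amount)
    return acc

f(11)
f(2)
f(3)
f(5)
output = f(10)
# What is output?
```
[11, 2, 3, 5, 10]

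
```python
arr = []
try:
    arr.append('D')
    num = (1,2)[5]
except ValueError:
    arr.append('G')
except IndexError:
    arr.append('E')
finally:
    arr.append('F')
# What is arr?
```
['D', 'E', 'F']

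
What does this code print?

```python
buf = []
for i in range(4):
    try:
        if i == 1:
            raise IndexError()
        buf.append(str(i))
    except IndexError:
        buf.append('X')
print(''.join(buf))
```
0X23

Exception on i=1 caught, loop continues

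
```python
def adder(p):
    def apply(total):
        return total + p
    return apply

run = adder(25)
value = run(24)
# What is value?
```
49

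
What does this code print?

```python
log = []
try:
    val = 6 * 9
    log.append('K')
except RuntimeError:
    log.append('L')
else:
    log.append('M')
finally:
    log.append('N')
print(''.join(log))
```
KMN

else runs before finally when no exception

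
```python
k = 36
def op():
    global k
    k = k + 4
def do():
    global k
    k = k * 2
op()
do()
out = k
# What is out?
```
80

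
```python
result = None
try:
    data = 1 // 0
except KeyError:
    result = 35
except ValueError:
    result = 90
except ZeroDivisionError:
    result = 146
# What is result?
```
146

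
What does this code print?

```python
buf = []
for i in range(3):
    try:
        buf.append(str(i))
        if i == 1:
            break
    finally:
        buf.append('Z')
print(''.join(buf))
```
0Z1Z

finally runs even when breaking out of loop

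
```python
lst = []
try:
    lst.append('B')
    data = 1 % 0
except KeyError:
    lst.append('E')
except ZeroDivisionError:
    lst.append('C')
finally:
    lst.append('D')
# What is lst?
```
['B', 'C', 'D']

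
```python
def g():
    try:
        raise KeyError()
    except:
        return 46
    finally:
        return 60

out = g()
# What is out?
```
60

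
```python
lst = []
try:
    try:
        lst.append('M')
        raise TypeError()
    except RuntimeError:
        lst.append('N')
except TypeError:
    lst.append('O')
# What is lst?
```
['M', 'O']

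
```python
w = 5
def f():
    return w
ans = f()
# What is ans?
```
5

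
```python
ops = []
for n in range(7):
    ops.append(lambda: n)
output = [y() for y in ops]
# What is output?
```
[6, 6, 6, 6, 6, 6, 6]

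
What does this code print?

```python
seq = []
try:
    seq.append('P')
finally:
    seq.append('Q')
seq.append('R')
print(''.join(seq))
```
PQR

try/finally without except, no exception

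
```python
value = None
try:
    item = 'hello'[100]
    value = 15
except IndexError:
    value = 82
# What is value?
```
82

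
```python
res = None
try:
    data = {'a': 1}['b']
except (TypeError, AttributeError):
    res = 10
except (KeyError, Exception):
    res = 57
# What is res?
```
57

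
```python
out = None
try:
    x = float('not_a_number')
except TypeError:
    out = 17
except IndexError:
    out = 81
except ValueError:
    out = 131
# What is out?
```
131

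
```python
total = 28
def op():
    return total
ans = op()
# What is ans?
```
28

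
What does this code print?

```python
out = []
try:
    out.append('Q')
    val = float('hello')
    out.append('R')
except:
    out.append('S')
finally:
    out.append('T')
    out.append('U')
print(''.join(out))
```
QSTU

Code before exception runs, then except, then all of finally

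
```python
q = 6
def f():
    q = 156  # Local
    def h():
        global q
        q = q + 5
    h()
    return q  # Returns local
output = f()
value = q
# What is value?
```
11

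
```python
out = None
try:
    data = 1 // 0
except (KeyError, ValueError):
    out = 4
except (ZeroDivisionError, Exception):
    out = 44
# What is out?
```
44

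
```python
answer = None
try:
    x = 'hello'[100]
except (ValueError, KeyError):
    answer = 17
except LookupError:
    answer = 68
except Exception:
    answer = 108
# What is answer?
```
68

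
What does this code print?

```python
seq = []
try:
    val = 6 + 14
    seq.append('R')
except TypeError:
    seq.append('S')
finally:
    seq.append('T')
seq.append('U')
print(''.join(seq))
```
RTU

finally runs after normal execution too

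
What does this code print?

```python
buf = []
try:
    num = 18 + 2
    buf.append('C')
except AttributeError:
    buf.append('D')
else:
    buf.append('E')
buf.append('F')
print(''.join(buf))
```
CEF

else block runs when no exception occurs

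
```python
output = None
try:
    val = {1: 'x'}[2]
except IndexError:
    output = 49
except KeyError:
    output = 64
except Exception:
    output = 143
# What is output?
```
64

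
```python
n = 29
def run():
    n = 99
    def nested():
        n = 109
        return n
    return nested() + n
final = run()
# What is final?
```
208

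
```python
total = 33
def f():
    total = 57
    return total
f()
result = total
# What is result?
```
33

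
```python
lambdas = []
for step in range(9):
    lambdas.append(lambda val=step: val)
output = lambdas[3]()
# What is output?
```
3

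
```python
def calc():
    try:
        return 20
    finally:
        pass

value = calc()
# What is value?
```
20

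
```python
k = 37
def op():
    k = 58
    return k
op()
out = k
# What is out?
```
37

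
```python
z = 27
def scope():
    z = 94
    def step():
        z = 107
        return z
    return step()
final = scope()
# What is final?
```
107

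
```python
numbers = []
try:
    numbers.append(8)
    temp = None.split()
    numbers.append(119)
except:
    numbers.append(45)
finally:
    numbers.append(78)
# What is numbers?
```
[8, 45, 78]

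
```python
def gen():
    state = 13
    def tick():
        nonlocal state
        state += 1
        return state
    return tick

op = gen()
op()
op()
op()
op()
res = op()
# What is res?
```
18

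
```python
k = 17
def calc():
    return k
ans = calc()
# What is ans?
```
17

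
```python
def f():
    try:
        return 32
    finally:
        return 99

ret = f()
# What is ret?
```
99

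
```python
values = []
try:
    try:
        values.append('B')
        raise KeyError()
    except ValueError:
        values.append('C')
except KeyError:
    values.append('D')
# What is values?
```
['B', 'D']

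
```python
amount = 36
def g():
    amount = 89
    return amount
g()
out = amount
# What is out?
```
36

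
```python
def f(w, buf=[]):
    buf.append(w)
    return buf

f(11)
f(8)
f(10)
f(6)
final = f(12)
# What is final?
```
[11, 8, 10, 6, 12]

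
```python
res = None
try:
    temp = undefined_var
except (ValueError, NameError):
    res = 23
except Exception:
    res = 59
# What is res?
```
23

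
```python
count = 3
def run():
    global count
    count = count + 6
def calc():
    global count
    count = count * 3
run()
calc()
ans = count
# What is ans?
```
27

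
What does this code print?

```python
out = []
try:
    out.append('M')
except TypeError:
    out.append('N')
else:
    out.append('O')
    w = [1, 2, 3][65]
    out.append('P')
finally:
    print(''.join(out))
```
MO

Try succeeds, else appends 'O', IndexError in else is uncaught, finally prints before exception propagates ('P' never appended)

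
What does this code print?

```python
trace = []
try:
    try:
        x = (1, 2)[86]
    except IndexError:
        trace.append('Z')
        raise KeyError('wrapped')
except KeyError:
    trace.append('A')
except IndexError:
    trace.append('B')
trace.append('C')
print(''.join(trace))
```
ZAC

KeyError raised and caught, original IndexError not re-raised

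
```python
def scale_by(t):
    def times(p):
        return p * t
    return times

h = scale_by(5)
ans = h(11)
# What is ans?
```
55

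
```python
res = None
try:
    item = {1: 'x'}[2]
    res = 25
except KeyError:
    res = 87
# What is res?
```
87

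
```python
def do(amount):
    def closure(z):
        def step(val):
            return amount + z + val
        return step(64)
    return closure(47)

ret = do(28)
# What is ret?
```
139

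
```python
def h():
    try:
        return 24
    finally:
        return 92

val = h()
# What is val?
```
92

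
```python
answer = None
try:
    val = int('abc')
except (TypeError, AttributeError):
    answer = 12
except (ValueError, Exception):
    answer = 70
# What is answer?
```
70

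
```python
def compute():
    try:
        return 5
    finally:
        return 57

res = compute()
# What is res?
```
57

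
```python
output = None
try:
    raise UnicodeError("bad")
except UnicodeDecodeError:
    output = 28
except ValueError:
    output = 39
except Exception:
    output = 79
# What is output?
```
39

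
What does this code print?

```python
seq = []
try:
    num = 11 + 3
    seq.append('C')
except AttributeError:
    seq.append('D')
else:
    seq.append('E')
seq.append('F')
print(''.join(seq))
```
CEF

else block runs when no exception occurs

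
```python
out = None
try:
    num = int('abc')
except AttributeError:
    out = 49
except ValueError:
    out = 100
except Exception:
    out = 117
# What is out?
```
100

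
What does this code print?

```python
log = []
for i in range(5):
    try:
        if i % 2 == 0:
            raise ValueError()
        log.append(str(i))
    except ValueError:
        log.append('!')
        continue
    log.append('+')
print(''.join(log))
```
!1+!3+!

continue in except skips rest of loop body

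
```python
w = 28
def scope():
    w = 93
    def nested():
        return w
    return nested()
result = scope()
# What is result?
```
93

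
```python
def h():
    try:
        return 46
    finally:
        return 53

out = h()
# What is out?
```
53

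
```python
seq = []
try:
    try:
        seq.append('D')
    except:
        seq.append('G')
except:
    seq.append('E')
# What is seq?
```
['D']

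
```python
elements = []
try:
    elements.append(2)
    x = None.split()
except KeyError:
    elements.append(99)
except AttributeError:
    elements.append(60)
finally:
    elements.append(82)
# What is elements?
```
[2, 60, 82]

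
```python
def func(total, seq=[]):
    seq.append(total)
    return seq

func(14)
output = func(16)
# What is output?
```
[14, 16]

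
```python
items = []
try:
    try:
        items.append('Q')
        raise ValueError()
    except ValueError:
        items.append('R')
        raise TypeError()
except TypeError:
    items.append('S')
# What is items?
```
['Q', 'R', 'S']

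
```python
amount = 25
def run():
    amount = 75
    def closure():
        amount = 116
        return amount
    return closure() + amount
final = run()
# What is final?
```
191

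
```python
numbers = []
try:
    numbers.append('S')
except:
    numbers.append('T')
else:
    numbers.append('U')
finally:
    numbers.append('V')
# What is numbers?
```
['S', 'U', 'V']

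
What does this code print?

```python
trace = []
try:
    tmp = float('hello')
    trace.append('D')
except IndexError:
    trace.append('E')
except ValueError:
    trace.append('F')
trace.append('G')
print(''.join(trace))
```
FG

ValueError is caught by its specific handler, not IndexError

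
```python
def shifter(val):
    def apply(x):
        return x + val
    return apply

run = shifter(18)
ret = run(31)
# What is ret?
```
49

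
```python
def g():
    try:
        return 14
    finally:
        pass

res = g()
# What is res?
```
14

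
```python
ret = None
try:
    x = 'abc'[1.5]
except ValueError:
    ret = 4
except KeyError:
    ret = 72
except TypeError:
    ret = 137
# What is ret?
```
137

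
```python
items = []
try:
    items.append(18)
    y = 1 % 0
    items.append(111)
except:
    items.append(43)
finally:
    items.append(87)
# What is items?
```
[18, 43, 87]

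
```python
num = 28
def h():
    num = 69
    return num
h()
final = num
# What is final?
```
28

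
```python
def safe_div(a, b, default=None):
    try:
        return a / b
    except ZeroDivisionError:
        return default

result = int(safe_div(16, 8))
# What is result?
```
2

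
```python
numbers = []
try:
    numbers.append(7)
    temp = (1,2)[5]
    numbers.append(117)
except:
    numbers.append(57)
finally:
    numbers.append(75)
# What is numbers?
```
[7, 57, 75]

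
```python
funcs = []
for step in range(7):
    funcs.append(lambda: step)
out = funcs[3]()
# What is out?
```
6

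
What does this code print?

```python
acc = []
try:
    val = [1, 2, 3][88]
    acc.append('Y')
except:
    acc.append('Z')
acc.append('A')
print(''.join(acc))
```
ZA

Exception raised in try, caught by bare except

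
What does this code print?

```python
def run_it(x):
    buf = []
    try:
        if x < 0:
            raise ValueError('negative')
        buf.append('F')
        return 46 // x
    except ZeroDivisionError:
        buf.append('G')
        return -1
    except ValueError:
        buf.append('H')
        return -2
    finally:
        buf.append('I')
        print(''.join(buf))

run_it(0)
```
FGI

x=0 causes ZeroDivisionError, caught, finally prints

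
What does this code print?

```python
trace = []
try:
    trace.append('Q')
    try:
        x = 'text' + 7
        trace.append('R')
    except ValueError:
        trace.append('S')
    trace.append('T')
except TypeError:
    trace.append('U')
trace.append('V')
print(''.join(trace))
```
QUV

Inner handler doesn't match, propagates to outer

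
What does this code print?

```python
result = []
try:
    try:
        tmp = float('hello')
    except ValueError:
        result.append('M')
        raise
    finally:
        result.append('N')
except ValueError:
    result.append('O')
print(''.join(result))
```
MNO

finally runs before re-raised exception propagates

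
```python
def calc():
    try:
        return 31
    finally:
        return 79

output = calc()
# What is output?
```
79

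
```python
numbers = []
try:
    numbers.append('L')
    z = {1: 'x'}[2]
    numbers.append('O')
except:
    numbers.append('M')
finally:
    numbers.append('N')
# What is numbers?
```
['L', 'M', 'N']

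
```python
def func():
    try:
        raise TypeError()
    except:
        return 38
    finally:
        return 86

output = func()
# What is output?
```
86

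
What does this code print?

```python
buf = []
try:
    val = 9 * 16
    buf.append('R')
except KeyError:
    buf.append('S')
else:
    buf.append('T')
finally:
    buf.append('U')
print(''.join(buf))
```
RTU

else runs before finally when no exception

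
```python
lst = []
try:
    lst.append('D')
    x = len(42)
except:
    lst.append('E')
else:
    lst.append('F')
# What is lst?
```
['D', 'E']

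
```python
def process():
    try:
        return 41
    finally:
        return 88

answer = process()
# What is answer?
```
88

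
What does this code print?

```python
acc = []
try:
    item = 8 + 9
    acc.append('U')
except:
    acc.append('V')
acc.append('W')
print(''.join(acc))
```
UW

No exception, try block completes normally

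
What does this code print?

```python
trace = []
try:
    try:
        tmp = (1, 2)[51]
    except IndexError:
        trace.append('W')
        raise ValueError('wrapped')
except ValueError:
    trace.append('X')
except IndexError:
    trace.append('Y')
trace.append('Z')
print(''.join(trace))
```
WXZ

ValueError raised and caught, original IndexError not re-raised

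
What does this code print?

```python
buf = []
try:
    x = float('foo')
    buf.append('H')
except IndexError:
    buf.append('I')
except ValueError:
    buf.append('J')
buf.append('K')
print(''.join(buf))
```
JK

ValueError is caught by its specific handler, not IndexError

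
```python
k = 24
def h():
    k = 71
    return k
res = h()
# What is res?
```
71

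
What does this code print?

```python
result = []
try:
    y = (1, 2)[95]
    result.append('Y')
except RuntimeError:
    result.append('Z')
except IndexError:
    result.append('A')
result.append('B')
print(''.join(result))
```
AB

IndexError is caught by its specific handler, not RuntimeError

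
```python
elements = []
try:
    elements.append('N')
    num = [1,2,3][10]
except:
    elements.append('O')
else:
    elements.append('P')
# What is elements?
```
['N', 'O']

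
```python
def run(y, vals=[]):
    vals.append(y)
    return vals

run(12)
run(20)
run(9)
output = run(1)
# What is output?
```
[12, 20, 9, 1]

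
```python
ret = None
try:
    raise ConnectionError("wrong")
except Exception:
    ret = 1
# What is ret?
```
1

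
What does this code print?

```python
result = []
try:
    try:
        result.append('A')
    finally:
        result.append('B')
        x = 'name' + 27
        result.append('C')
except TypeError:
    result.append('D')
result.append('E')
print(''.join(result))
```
ABDE

Exception in inner finally caught by outer except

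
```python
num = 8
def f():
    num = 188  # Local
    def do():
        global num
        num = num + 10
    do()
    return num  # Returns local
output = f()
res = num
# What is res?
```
18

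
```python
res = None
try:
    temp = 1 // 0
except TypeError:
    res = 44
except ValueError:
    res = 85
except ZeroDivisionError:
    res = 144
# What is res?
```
144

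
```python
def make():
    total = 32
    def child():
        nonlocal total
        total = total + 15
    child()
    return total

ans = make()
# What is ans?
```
47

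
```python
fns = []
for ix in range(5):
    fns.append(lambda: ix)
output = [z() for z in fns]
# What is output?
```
[4, 4, 4, 4, 4]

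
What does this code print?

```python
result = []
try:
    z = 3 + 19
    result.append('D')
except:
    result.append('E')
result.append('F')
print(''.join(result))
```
DF

No exception, try block completes normally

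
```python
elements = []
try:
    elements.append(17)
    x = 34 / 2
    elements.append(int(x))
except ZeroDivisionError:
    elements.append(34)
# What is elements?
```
[17, 17]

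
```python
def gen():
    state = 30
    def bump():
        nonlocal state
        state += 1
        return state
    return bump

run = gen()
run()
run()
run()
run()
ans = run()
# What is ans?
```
35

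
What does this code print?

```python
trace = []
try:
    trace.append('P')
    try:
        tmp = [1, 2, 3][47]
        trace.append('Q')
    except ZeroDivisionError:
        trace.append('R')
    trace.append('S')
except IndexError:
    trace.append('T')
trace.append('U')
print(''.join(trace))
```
PTU

Inner handler doesn't match, propagates to outer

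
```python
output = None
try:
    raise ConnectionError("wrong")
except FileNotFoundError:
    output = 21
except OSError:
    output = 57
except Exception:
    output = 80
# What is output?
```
57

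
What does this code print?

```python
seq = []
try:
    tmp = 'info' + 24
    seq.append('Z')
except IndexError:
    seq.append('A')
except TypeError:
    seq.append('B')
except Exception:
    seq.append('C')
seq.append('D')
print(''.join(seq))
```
BD

TypeError matches before generic Exception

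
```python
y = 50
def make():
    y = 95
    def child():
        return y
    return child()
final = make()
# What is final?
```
95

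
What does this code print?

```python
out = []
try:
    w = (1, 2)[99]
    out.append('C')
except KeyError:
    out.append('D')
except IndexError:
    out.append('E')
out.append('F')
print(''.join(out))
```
EF

IndexError is caught by its specific handler, not KeyError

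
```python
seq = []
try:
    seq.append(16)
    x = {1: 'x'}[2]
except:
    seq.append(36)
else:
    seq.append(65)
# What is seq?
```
[16, 36]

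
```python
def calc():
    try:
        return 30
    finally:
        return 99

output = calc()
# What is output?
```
99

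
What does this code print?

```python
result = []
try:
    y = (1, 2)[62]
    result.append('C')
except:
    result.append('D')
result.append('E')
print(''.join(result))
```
DE

Exception raised in try, caught by bare except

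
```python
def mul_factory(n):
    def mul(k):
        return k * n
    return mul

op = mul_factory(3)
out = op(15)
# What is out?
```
45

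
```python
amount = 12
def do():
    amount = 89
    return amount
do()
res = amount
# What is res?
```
12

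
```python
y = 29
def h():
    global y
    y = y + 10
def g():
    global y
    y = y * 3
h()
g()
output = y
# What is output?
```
117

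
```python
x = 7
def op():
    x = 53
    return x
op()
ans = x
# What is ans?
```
7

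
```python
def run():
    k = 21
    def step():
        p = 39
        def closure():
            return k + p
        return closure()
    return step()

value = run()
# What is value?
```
60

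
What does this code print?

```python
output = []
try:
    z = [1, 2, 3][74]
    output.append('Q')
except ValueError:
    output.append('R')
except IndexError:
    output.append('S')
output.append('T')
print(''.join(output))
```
ST

IndexError is caught by its specific handler, not ValueError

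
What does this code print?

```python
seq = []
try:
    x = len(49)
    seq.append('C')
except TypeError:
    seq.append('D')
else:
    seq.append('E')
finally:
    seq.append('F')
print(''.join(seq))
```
DF

Exception: except runs, else skipped, finally runs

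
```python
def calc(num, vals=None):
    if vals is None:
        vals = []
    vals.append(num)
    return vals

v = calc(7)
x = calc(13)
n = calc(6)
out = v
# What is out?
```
[7]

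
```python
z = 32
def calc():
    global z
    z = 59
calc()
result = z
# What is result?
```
59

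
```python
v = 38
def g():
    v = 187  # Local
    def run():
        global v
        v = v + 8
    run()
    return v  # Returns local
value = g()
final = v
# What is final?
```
46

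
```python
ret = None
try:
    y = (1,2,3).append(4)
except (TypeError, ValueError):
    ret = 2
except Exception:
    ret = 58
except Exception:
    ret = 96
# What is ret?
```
58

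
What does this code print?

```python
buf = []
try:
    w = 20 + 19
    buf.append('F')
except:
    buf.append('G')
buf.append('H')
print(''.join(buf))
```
FH

No exception, try block completes normally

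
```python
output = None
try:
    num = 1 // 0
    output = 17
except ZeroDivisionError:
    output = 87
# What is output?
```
87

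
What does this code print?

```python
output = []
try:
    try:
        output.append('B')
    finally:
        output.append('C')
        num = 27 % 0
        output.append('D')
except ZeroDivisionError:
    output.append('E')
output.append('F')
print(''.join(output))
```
BCEF

Exception in inner finally caught by outer except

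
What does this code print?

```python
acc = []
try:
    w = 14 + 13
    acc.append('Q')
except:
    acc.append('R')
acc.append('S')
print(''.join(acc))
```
QS

No exception, try block completes normally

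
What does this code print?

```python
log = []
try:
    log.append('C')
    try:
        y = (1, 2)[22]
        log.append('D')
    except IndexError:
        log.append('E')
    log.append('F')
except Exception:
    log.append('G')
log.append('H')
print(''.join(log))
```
CEFH

Inner exception caught by inner handler, outer continues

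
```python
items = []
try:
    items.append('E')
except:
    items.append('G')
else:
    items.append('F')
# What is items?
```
['E', 'F']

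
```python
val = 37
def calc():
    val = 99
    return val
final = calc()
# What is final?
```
99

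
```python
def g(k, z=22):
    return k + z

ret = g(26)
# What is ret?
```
48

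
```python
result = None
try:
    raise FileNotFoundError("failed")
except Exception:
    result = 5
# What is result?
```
5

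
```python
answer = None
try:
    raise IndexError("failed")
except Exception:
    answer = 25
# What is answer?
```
25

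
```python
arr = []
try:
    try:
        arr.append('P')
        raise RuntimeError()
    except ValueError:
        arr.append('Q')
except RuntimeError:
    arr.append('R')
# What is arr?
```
['P', 'R']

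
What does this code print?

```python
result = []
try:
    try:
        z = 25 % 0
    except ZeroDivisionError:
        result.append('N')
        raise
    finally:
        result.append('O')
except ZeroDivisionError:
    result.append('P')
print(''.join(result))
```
NOP

finally runs before re-raised exception propagates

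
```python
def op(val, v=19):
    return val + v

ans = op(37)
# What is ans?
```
56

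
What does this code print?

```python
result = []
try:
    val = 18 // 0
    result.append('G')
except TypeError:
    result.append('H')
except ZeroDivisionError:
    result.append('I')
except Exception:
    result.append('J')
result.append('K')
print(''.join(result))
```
IK

ZeroDivisionError matches before generic Exception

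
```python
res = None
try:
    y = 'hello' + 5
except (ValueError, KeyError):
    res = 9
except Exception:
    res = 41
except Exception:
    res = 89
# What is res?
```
41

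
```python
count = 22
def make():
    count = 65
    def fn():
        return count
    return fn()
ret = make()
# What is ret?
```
65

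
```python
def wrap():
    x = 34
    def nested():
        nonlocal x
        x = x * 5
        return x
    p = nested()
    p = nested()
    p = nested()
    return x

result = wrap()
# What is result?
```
4250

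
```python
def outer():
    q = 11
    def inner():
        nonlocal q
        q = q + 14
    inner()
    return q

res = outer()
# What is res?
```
25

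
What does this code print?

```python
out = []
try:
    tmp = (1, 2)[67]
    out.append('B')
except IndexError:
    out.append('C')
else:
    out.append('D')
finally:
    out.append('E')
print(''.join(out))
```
CE

Exception: except runs, else skipped, finally runs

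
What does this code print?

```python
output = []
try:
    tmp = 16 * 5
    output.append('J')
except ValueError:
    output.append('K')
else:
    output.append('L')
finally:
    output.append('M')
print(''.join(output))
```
JLM

else runs before finally when no exception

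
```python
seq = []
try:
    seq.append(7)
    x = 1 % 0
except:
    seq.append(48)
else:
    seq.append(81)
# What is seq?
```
[7, 48]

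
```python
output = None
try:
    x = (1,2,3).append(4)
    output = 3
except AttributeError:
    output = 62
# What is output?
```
62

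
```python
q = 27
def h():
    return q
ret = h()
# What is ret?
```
27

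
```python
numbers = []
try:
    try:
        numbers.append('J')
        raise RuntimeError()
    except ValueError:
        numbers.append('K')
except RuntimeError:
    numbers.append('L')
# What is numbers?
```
['J', 'L']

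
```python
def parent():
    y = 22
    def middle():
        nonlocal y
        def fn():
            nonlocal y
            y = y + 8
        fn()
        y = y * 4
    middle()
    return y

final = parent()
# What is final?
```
120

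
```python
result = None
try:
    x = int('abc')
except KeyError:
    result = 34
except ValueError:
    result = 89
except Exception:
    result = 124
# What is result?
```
89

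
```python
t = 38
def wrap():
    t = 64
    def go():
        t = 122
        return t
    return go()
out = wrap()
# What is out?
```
122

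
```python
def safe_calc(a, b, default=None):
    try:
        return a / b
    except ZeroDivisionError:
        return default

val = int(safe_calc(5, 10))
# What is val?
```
0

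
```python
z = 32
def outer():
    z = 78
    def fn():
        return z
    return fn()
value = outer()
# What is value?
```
78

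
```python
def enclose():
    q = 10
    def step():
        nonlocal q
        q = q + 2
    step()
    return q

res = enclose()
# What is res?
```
12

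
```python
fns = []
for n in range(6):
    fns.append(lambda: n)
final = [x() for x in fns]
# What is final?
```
[5, 5, 5, 5, 5, 5]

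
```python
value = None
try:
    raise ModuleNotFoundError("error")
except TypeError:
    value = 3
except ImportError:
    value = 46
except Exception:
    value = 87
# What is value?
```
46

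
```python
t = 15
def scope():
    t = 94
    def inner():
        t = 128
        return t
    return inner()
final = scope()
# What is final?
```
128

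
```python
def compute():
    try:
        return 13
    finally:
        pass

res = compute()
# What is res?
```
13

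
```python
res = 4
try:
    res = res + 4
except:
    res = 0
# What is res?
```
8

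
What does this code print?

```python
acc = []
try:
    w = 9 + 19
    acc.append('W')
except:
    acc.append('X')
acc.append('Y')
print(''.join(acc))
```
WY

No exception, try block completes normally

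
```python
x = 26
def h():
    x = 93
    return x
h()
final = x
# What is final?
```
26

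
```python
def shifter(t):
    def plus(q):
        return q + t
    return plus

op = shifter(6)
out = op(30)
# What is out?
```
36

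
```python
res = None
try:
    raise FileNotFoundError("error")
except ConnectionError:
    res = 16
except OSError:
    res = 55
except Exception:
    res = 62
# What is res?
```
55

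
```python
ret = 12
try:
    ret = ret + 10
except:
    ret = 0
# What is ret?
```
22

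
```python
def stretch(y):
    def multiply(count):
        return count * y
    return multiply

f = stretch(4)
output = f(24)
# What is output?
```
96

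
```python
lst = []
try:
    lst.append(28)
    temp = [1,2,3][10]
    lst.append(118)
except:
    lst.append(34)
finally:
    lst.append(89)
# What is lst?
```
[28, 34, 89]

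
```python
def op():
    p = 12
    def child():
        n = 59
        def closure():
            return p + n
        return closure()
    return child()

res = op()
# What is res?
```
71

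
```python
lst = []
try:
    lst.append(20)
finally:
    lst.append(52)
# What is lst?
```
[20, 52]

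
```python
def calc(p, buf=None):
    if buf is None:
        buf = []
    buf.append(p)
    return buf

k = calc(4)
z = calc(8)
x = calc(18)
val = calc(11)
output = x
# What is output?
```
[18]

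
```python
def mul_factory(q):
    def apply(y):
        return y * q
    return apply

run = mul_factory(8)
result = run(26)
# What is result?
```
208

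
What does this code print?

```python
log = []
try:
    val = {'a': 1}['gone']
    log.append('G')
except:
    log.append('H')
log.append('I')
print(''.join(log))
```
HI

Exception raised in try, caught by bare except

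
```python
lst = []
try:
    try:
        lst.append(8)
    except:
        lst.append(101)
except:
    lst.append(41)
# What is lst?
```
[8]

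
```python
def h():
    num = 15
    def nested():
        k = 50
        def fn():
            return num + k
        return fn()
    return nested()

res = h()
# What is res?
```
65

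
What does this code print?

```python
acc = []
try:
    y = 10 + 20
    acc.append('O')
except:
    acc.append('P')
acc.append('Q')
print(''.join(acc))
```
OQ

No exception, try block completes normally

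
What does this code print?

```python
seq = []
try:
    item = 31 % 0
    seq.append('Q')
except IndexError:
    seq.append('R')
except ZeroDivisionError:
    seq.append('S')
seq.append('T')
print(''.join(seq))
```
ST

ZeroDivisionError is caught by its specific handler, not IndexError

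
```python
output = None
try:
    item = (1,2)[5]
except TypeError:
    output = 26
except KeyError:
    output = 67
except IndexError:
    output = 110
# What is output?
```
110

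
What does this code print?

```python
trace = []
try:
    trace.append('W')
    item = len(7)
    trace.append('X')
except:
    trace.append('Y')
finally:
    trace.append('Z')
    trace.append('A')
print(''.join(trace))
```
WYZA

Code before exception runs, then except, then all of finally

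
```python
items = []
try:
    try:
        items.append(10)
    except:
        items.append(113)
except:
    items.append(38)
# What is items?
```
[10]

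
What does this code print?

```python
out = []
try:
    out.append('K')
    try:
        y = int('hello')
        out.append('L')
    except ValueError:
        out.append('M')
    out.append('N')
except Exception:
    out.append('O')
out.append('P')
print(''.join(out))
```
KMNP

Inner exception caught by inner handler, outer continues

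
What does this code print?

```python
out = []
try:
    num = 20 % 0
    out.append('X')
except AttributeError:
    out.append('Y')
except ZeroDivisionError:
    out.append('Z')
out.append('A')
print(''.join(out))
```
ZA

ZeroDivisionError is caught by its specific handler, not AttributeError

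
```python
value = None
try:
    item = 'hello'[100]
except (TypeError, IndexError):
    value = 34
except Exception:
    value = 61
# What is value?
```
34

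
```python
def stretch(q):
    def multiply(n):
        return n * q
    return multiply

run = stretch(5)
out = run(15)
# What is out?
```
75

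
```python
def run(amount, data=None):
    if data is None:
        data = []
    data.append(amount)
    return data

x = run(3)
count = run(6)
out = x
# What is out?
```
[3]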